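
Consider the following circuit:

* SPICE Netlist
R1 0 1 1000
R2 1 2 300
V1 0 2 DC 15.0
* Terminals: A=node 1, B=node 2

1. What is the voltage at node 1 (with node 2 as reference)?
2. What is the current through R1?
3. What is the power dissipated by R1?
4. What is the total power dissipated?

Nodal analysis, taking node 2 as the 0 V reference.
Source V1 fixes V_0 = 15 V.
KCL at each unknown node (sum of currents leaving = 0; resistances in Ω):
  Node 1: (V_1 - 15)/1000 + (V_1 - 0)/300 = 0
Collecting terms: 0.004333 × V_1 = 0.015  =>  V_1 = 3.462 V
Part 1:
  Read off the nodal solution: V_1 = 3.462 V
Part 2:
  I_R1 = (V_0 - V_1)/R1 = (15 - 3.462)/1000 = 0.01154 A
  Magnitude: I_R1 = 0.01154 A
Part 3:
  I_R1 = (V_0 - V_1)/R1 = (15 - 3.462)/1000 = 0.01154 A
  P_R1 = I_R1² × R1 = (0.01154)² × 1000 = 0.1331 W
Part 4:
  Power in each resistor, P = (ΔV)²/R:
    P_R1 = (15 - 3.462)²/1000 = 0.1331 W
    P_R2 = (3.462 - 0)²/300 = 0.03994 W
  P_total = P_R1 + P_R2 = 0.1731 W

Final answers:
1. V_1 = 3.462 V
2. I_R1 = 0.01154 A
3. P_R1 = 0.1331 W
4. P_total = 0.1731 W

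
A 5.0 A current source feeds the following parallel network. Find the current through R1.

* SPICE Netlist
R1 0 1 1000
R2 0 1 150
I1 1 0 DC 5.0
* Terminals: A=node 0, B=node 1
All resistors sit directly between nodes 0 and 1, so they are in parallel and share one voltage V; the full source current 5 A splits among them.
1/R_par = 1/1000 + 1/150 = 0.007667 S  =>  R_par = 130.4 Ω
V = I × R_par = 5 × 130.4 = 652.2 V
I_R1 = V/R1 = 652.2/1000 = 0.6522 A

Final answer: 0.6522 A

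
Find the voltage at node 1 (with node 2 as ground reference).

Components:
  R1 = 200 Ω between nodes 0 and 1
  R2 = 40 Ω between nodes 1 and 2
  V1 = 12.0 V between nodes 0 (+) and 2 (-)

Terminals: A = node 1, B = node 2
Nodal analysis, taking node 2 as the 0 V reference.
Source V1 fixes V_0 = 12 V.
KCL at each unknown node (sum of currents leaving = 0; resistances in Ω):
  Node 1: (V_1 - 12)/200 + (V_1 - 0)/40 = 0
Collecting terms: 0.03 × V_1 = 0.06  =>  V_1 = 2 V
The requested potential is V_1 = 2 V.

Final answer: V_1 = 2 V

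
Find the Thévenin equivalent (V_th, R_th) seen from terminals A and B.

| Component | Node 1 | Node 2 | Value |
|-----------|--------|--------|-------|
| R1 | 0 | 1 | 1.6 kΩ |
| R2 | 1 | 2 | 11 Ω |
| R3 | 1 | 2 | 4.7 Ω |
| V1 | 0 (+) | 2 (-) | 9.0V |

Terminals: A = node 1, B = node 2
Step 1 — V_th is the open-circuit voltage V_A - V_B (nothing connected across the terminals).
Nodal analysis, taking node 2 as the 0 V reference.
Source V1 fixes V_0 = 9 V.
KCL at each unknown node (sum of currents leaving = 0; resistances in Ω):
  Node 1: (V_1 - 9)/1600 + (V_1 - 0)/11 + (V_1 - 0)/4.7 = 0
Collecting terms: 0.3043 × V_1 = 0.005625  =>  V_1 = 0.01849 V
V_th = V_1 - V_2 = 0.01849 - 0 = 0.01849 V
Step 2 — R_th: zero the source — replace V1 by a short circuit (node 2 merges into node 0) — and find the resistance seen between A (node 1) and B (node 0).
Reduce the network between node 1 (A) and node 0 (B) by series/parallel combination:
  Rp1 = R1 ‖ R2 ‖ R3 (parallel, all between nodes 0 and 1) = 1/(1/1600 + 1/11 + 1/4.7) = 3.286 Ω
R_th = 3.286 Ω

Final answer: V_th = 0.01849 V, R_th = 3.286 Ω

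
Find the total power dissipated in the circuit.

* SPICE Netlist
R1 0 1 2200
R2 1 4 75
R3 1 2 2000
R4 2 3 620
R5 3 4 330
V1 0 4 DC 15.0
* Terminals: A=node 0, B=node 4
Nodal analysis, taking node 4 as the 0 V reference.
Source V1 fixes V_0 = 15 V.
KCL at each unknown node (sum of currents leaving = 0; resistances in Ω):
  Node 1: (V_1 - 15)/2200 + (V_1 - 0)/75 + (V_1 - V_2)/2000 = 0
  Node 2: (V_2 - V_1)/2000 + (V_2 - V_3)/620 = 0
  Node 3: (V_3 - V_2)/620 + (V_3 - 0)/330 = 0
Collecting terms (coefficients in siemens):
  0.01429·V_1 - 0.0005·V_2 = 0.006818
  0.002113·V_2 - 0.0005·V_1 - 0.001613·V_3 = 0
  0.004643·V_3 - 0.001613·V_2 = 0
Solving these 3 simultaneous equations (Gaussian elimination) gives:
  V_1 = 0.4826 V, V_2 = 0.1554 V, V_3 = 0.05399 V
Power in each resistor, P = (ΔV)²/R:
  P_R1 = (15 - 0.4826)²/2200 = 0.0958 W
  P_R2 = (0.4826 - 0)²/75 = 0.003106 W
  P_R3 = (0.4826 - 0.1554)²/2000 = 0.00005353 W
  P_R4 = (0.1554 - 0.05399)²/620 = 0.0000166 W
  P_R5 = (0.05399 - 0)²/330 = 0.000008833 W
P_total = P_R1 + P_R2 + P_R3 + P_R4 + P_R5 = 0.09898 W

Final answer: 0.09898 W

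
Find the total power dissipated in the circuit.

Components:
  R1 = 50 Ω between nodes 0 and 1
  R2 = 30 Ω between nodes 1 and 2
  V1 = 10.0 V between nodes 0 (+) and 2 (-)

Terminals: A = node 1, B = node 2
Nodal analysis, taking node 2 as the 0 V reference.
Source V1 fixes V_0 = 10 V.
KCL at each unknown node (sum of currents leaving = 0; resistances in Ω):
  Node 1: (V_1 - 10)/50 + (V_1 - 0)/30 = 0
Collecting terms: 0.05333 × V_1 = 0.2  =>  V_1 = 3.75 V
Power in each resistor, P = (ΔV)²/R:
  P_R1 = (10 - 3.75)²/50 = 0.7812 W
  P_R2 = (3.75 - 0)²/30 = 0.4688 W
P_total = P_R1 + P_R2 = 1.25 W

Final answer: 1.25 W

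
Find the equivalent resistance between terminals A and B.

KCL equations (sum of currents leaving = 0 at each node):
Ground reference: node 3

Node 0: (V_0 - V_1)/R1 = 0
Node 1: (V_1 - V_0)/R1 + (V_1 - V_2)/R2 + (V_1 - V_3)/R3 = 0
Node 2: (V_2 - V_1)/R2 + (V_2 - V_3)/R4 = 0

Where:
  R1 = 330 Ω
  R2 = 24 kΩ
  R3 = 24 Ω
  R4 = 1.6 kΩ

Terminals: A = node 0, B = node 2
Reduce the network between node 0 (A) and node 2 (B) by series/parallel combination:
  Rs1 = R3 + R4 (series, joined only at node 3) = 24 + 1600 = 1624 Ω
  Rp1 = R2 ‖ Rs1 (parallel, both between nodes 1 and 2) = 1/(1/24000 + 1/1624) = 1521 Ω
  Rs2 = R1 + Rp1 (series, joined only at node 1) = 330 + 1521 = 1851 Ω
R_eq = 1.851 kΩ

Final answer: 1.851 kΩ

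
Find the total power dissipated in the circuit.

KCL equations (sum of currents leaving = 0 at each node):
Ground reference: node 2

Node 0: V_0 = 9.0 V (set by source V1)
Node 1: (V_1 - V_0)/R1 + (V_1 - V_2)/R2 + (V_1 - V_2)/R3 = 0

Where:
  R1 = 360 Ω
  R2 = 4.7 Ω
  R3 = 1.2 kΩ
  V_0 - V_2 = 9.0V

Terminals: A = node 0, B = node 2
Nodal analysis, taking node 2 as the 0 V reference.
Source V1 fixes V_0 = 9 V.
KCL at each unknown node (sum of currents leaving = 0; resistances in Ω):
  Node 1: (V_1 - 9)/360 + (V_1 - 0)/4.7 + (V_1 - 0)/1200 = 0
Collecting terms: 0.2164 × V_1 = 0.025  =>  V_1 = 0.1155 V
Power in each resistor, P = (ΔV)²/R:
  P_R1 = (9 - 0.1155)²/360 = 0.2193 W
  P_R2 = (0.1155 - 0)²/4.7 = 0.00284 W
  P_R3 = (0.1155 - 0)²/1200 = 0.00001112 W
P_total = P_R1 + P_R2 + P_R3 = 0.2221 W

Final answer: 0.2221 W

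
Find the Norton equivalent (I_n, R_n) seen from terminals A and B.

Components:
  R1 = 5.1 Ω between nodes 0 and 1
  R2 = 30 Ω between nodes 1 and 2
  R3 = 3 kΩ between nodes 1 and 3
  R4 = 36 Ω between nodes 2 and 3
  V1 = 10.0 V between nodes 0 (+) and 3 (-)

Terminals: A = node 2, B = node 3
Find the Thévenin equivalent first; then I_n = V_th/R_th and R_n = R_th.
Step 1 — V_th is the open-circuit voltage V_A - V_B (nothing connected across the terminals).
Nodal analysis, taking node 3 as the 0 V reference.
Source V1 fixes V_0 = 10 V.
KCL at each unknown node (sum of currents leaving = 0; resistances in Ω):
  Node 1: (V_1 - 10)/5.1 + (V_1 - V_2)/30 + (V_1 - 0)/3000 = 0
  Node 2: (V_2 - V_1)/30 + (V_2 - 0)/36 = 0
Collecting terms (coefficients in siemens):
  0.2297·V_1 - 0.03333·V_2 = 1.961
  0.06111·V_2 - 0.03333·V_1 = 0
Determinant D = (0.2297)(0.06111) - (-0.03333)(-0.03333) = 0.01293
V_1 = [(1.961)(0.06111) - (-0.03333)(0)]/D = 9.268 V
V_2 = [(0.2297)(0) - (1.961)(-0.03333)]/D = 5.055 V
V_th = V_2 - V_3 = 5.055 - 0 = 5.055 V
Step 2 — R_th: zero the source — replace V1 by a short circuit (node 3 merges into node 0) — and find the resistance seen between A (node 2) and B (node 0).
Reduce the network between node 2 (A) and node 0 (B) by series/parallel combination:
  Rp1 = R1 ‖ R3 (parallel, both between nodes 0 and 1) = 1/(1/5.1 + 1/3000) = 5.091 Ω
  Rs1 = R2 + Rp1 (series, joined only at node 1) = 30 + 5.091 = 35.09 Ω
  Rp2 = R4 ‖ Rs1 (parallel, both between nodes 0 and 2) = 1/(1/36 + 1/35.09) = 17.77 Ω
R_th = 17.77 Ω
I_n = V_th/R_th = 5.055/17.77 = 0.2845 A, and R_n = R_th = 17.77 Ω

Final answer: I_n = 0.2845 A, R_n = 17.77 Ω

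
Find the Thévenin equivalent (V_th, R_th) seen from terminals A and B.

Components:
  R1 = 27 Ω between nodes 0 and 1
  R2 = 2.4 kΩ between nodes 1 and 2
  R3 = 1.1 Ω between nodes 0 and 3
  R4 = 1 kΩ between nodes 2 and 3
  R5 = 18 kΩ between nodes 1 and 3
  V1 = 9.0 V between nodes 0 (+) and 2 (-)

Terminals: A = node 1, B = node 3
Step 1 — V_th is the open-circuit voltage V_A - V_B (nothing connected across the terminals).
Nodal analysis, taking node 2 as the 0 V reference.
Source V1 fixes V_0 = 9 V.
KCL at each unknown node (sum of currents leaving = 0; resistances in Ω):
  Node 1: (V_1 - 9)/27 + (V_1 - 0)/2400 + (V_1 - V_3)/18000 = 0
  Node 3: (V_3 - 9)/1.1 + (V_3 - 0)/1000 + (V_3 - V_1)/18000 = 0
Collecting terms (coefficients in siemens):
  0.03751·V_1 - 0.00005556·V_3 = 0.3333
  0.9101·V_3 - 0.00005556·V_1 = 8.182
Determinant D = (0.03751)(0.9101) - (-0.00005556)(-0.00005556) = 0.03414
V_1 = [(0.3333)(0.9101) - (-0.00005556)(8.182)]/D = 8.9 V
V_3 = [(0.03751)(8.182) - (0.3333)(-0.00005556)]/D = 8.99 V
V_th = V_1 - V_3 = 8.9 - 8.99 = -0.0901 V
Step 2 — R_th: zero the source — replace V1 by a short circuit (node 2 merges into node 0) — and find the resistance seen between A (node 1) and B (node 3).
Reduce the network between node 1 (A) and node 3 (B) by series/parallel combination:
  Rp1 = R1 ‖ R2 (parallel, both between nodes 0 and 1) = 1/(1/27 + 1/2400) = 26.7 Ω
  Rp2 = R3 ‖ R4 (parallel, both between nodes 0 and 3) = 1/(1/1.1 + 1/1000) = 1.099 Ω
  Rs1 = Rp1 + Rp2 (series, joined only at node 0) = 26.7 + 1.099 = 27.8 Ω
  Rp3 = R5 ‖ Rs1 (parallel, both between nodes 1 and 3) = 1/(1/18000 + 1/27.8) = 27.76 Ω
R_th = 27.76 Ω

Final answer: V_th = -0.0901 V, R_th = 27.76 Ω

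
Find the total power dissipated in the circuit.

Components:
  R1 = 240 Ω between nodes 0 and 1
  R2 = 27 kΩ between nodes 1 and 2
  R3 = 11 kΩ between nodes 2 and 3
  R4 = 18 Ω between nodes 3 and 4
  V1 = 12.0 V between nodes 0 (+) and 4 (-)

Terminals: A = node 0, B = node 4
Nodal analysis, taking node 4 as the 0 V reference.
Source V1 fixes V_0 = 12 V.
KCL at each unknown node (sum of currents leaving = 0; resistances in Ω):
  Node 1: (V_1 - 12)/240 + (V_1 - V_2)/27000 = 0
  Node 2: (V_2 - V_1)/27000 + (V_2 - V_3)/11000 = 0
  Node 3: (V_3 - V_2)/11000 + (V_3 - 0)/18 = 0
Collecting terms (coefficients in siemens):
  0.004204·V_1 - 0.00003704·V_2 = 0.05
  0.0001279·V_2 - 0.00003704·V_1 - 0.00009091·V_3 = 0
  0.05565·V_3 - 0.00009091·V_2 = 0
Solving these 3 simultaneous equations (Gaussian elimination) gives:
  V_1 = 11.92 V, V_2 = 3.456 V, V_3 = 0.005646 V
Power in each resistor, P = (ΔV)²/R:
  P_R1 = (12 - 11.92)²/240 = 0.00002361 W
  P_R2 = (11.92 - 3.456)²/27000 = 0.002656 W
  P_R3 = (3.456 - 0.005646)²/11000 = 0.001082 W
  P_R4 = (0.005646 - 0)²/18 = 0.000001771 W
P_total = P_R1 + P_R2 + P_R3 + P_R4 = 0.003764 W

Final answer: 0.003764 W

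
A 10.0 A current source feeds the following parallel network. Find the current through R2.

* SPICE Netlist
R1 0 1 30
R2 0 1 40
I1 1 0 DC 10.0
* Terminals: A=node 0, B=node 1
All resistors sit directly between nodes 0 and 1, so they are in parallel and share one voltage V; the full source current 10 A splits among them.
1/R_par = 1/30 + 1/40 = 0.05833 S  =>  R_par = 17.14 Ω
V = I × R_par = 10 × 17.14 = 171.4 V
I_R2 = V/R2 = 171.4/40 = 4.286 A

Final answer: 4.286 A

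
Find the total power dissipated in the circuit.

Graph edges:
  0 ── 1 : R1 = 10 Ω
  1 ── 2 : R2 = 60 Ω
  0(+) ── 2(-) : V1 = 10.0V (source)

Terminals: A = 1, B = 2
Nodal analysis, taking node 2 as the 0 V reference.
Source V1 fixes V_0 = 10 V.
KCL at each unknown node (sum of currents leaving = 0; resistances in Ω):
  Node 1: (V_1 - 10)/10 + (V_1 - 0)/60 = 0
Collecting terms: 0.1167 × V_1 = 1  =>  V_1 = 8.571 V
Power in each resistor, P = (ΔV)²/R:
  P_R1 = (10 - 8.571)²/10 = 0.2041 W
  P_R2 = (8.571 - 0)²/60 = 1.224 W
P_total = P_R1 + P_R2 = 1.429 W

Final answer: 1.429 W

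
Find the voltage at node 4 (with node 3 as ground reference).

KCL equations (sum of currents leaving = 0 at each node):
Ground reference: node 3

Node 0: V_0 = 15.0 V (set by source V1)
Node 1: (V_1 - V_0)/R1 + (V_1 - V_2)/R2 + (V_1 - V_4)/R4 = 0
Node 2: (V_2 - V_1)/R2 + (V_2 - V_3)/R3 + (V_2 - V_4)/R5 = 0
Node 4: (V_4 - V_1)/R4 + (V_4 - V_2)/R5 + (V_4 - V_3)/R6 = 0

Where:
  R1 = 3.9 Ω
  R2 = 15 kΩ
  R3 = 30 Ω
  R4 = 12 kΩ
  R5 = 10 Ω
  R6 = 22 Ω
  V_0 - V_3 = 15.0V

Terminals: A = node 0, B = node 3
Nodal analysis, taking node 3 as the 0 V reference.
Source V1 fixes V_0 = 15 V.
KCL at each unknown node (sum of currents leaving = 0; resistances in Ω):
  Node 1: (V_1 - 15)/3.9 + (V_1 - V_2)/15000 + (V_1 - V_4)/12000 = 0
  Node 2: (V_2 - V_1)/15000 + (V_2 - 0)/30 + (V_2 - V_4)/10 = 0
  Node 4: (V_4 - V_1)/12000 + (V_4 - V_2)/10 + (V_4 - 0)/22 = 0
Collecting terms (coefficients in siemens):
  0.2566·V_1 - 0.00006667·V_2 - 0.00008333·V_4 = 3.846
  0.1334·V_2 - 0.00006667·V_1 - 0.1·V_4 = 0
  0.1455·V_4 - 0.00008333·V_1 - 0.1·V_2 = 0
Solving these 3 simultaneous equations (Gaussian elimination) gives:
  V_1 = 14.99 V, V_2 = 0.02872 V, V_4 = 0.02832 V
The requested potential is V_4 = 0.02832 V.

Final answer: V_4 = 0.02832 V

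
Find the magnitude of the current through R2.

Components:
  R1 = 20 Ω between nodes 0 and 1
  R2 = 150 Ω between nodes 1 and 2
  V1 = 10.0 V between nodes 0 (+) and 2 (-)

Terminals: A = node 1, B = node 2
Nodal analysis, taking node 2 as the 0 V reference.
Source V1 fixes V_0 = 10 V.
KCL at each unknown node (sum of currents leaving = 0; resistances in Ω):
  Node 1: (V_1 - 10)/20 + (V_1 - 0)/150 = 0
Collecting terms: 0.05667 × V_1 = 0.5  =>  V_1 = 8.824 V
I_R2 = (V_1 - V_2)/R2 = (8.824 - 0)/150 = 0.05882 A
|I_R2| = 0.05882 A

Final answer: |I_R2| = 0.05882 A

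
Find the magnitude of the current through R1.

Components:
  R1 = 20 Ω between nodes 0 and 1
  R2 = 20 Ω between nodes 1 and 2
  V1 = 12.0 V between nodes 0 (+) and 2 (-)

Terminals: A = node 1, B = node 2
Nodal analysis, taking node 2 as the 0 V reference.
Source V1 fixes V_0 = 12 V.
KCL at each unknown node (sum of currents leaving = 0; resistances in Ω):
  Node 1: (V_1 - 12)/20 + (V_1 - 0)/20 = 0
Collecting terms: 0.1 × V_1 = 0.6  =>  V_1 = 6 V
I_R1 = (V_0 - V_1)/R1 = (12 - 6)/20 = 0.3 A
|I_R1| = 0.3 A

Final answer: |I_R1| = 0.3 A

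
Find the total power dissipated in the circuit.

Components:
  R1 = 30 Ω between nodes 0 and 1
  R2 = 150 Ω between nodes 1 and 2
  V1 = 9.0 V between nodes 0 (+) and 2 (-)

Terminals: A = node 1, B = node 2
Nodal analysis, taking node 2 as the 0 V reference.
Source V1 fixes V_0 = 9 V.
KCL at each unknown node (sum of currents leaving = 0; resistances in Ω):
  Node 1: (V_1 - 9)/30 + (V_1 - 0)/150 = 0
Collecting terms: 0.04 × V_1 = 0.3  =>  V_1 = 7.5 V
Power in each resistor, P = (ΔV)²/R:
  P_R1 = (9 - 7.5)²/30 = 0.075 W
  P_R2 = (7.5 - 0)²/150 = 0.375 W
P_total = P_R1 + P_R2 = 0.45 W

Final answer: 0.45 W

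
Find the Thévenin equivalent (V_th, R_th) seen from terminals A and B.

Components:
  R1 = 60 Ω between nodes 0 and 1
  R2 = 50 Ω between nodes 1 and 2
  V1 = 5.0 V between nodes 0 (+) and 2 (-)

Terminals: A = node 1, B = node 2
Step 1 — V_th is the open-circuit voltage V_A - V_B (nothing connected across the terminals).
Nodal analysis, taking node 2 as the 0 V reference.
Source V1 fixes V_0 = 5 V.
KCL at each unknown node (sum of currents leaving = 0; resistances in Ω):
  Node 1: (V_1 - 5)/60 + (V_1 - 0)/50 = 0
Collecting terms: 0.03667 × V_1 = 0.08333  =>  V_1 = 2.273 V
V_th = V_1 - V_2 = 2.273 - 0 = 2.273 V
Step 2 — R_th: zero the source — replace V1 by a short circuit (node 2 merges into node 0) — and find the resistance seen between A (node 1) and B (node 0).
Reduce the network between node 1 (A) and node 0 (B) by series/parallel combination:
  Rp1 = R1 ‖ R2 (parallel, both between nodes 0 and 1) = 1/(1/60 + 1/50) = 27.27 Ω
R_th = 27.27 Ω

Final answer: V_th = 2.273 V, R_th = 27.27 Ω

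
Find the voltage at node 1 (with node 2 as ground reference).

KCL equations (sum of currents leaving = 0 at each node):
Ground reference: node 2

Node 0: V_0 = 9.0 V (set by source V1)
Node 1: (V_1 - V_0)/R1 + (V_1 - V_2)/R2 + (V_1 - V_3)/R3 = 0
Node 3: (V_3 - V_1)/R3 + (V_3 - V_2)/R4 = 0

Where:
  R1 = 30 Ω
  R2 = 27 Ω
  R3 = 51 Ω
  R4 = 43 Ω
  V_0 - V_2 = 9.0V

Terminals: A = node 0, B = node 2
Nodal analysis, taking node 2 as the 0 V reference.
Source V1 fixes V_0 = 9 V.
KCL at each unknown node (sum of currents leaving = 0; resistances in Ω):
  Node 1: (V_1 - 9)/30 + (V_1 - 0)/27 + (V_1 - V_3)/51 = 0
  Node 3: (V_3 - V_1)/51 + (V_3 - 0)/43 = 0
Collecting terms (coefficients in siemens):
  0.08998·V_1 - 0.01961·V_3 = 0.3
  0.04286·V_3 - 0.01961·V_1 = 0
Determinant D = (0.08998)(0.04286) - (-0.01961)(-0.01961) = 0.003472
V_1 = [(0.3)(0.04286) - (-0.01961)(0)]/D = 3.703 V
V_3 = [(0.08998)(0) - (0.3)(-0.01961)]/D = 1.694 V
The requested potential is V_1 = 3.703 V.

Final answer: V_1 = 3.703 V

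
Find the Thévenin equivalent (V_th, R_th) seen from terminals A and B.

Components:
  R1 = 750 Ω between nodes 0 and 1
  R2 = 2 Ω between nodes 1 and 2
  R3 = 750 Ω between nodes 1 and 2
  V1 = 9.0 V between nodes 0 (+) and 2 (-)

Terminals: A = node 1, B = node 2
Step 1 — V_th is the open-circuit voltage V_A - V_B (nothing connected across the terminals).
Nodal analysis, taking node 2 as the 0 V reference.
Source V1 fixes V_0 = 9 V.
KCL at each unknown node (sum of currents leaving = 0; resistances in Ω):
  Node 1: (V_1 - 9)/750 + (V_1 - 0)/2 + (V_1 - 0)/750 = 0
Collecting terms: 0.5027 × V_1 = 0.012  =>  V_1 = 0.02387 V
V_th = V_1 - V_2 = 0.02387 - 0 = 0.02387 V
Step 2 — R_th: zero the source — replace V1 by a short circuit (node 2 merges into node 0) — and find the resistance seen between A (node 1) and B (node 0).
Reduce the network between node 1 (A) and node 0 (B) by series/parallel combination:
  Rp1 = R1 ‖ R2 ‖ R3 (parallel, all between nodes 0 and 1) = 1/(1/750 + 1/2 + 1/750) = 1.989 Ω
R_th = 1.989 Ω

Final answer: V_th = 0.02387 V, R_th = 1.989 Ω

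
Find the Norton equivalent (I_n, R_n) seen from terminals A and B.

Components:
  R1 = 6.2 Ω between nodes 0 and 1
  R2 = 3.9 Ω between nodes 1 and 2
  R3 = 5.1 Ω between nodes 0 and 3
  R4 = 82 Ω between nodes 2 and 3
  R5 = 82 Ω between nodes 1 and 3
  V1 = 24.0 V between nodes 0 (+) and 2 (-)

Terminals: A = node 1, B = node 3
Find the Thévenin equivalent first; then I_n = V_th/R_th and R_n = R_th.
Step 1 — V_th is the open-circuit voltage V_A - V_B (nothing connected across the terminals).
Nodal analysis, taking node 2 as the 0 V reference.
Source V1 fixes V_0 = 24 V.
KCL at each unknown node (sum of currents leaving = 0; resistances in Ω):
  Node 1: (V_1 - 24)/6.2 + (V_1 - 0)/3.9 + (V_1 - V_3)/82 = 0
  Node 3: (V_3 - 24)/5.1 + (V_3 - 0)/82 + (V_3 - V_1)/82 = 0
Collecting terms (coefficients in siemens):
  0.4299·V_1 - 0.0122·V_3 = 3.871
  0.2205·V_3 - 0.0122·V_1 = 4.706
Determinant D = (0.4299)(0.2205) - (-0.0122)(-0.0122) = 0.09463
V_1 = [(3.871)(0.2205) - (-0.0122)(4.706)]/D = 9.625 V
V_3 = [(0.4299)(4.706) - (3.871)(-0.0122)]/D = 21.88 V
V_th = V_1 - V_3 = 9.625 - 21.88 = -12.25 V
Step 2 — R_th: zero the source — replace V1 by a short circuit (node 2 merges into node 0) — and find the resistance seen between A (node 1) and B (node 3).
Reduce the network between node 1 (A) and node 3 (B) by series/parallel combination:
  Rp1 = R1 ‖ R2 (parallel, both between nodes 0 and 1) = 1/(1/6.2 + 1/3.9) = 2.394 Ω
  Rp2 = R3 ‖ R4 (parallel, both between nodes 0 and 3) = 1/(1/5.1 + 1/82) = 4.801 Ω
  Rs1 = Rp1 + Rp2 (series, joined only at node 0) = 2.394 + 4.801 = 7.195 Ω
  Rp3 = R5 ‖ Rs1 (parallel, both between nodes 1 and 3) = 1/(1/82 + 1/7.195) = 6.615 Ω
R_th = 6.615 Ω
I_n = V_th/R_th = -12.25/6.615 = -1.852 A, and R_n = R_th = 6.615 Ω

Final answer: I_n = -1.852 A, R_n = 6.615 Ω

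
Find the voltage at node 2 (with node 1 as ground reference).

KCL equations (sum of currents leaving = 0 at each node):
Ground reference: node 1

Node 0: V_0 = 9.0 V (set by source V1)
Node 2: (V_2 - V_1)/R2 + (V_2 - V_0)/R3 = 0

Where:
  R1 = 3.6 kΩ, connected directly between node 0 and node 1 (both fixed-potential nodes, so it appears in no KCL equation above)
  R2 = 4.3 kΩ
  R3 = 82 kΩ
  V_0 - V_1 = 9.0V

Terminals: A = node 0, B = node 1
Nodal analysis, taking node 1 as the 0 V reference.
Source V1 fixes V_0 = 9 V.
KCL at each unknown node (sum of currents leaving = 0; resistances in Ω):
  Node 2: (V_2 - 0)/4300 + (V_2 - 9)/82000 = 0
Collecting terms: 0.0002448 × V_2 = 0.0001098  =>  V_2 = 0.4484 V
The requested potential is V_2 = 0.4484 V.

Final answer: V_2 = 0.4484 V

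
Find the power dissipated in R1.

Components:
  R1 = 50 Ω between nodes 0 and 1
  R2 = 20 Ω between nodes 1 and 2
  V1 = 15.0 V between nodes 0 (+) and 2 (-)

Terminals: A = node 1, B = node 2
Nodal analysis, taking node 2 as the 0 V reference.
Source V1 fixes V_0 = 15 V.
KCL at each unknown node (sum of currents leaving = 0; resistances in Ω):
  Node 1: (V_1 - 15)/50 + (V_1 - 0)/20 = 0
Collecting terms: 0.07 × V_1 = 0.3  =>  V_1 = 4.286 V
I_R1 = (V_0 - V_1)/R1 = (15 - 4.286)/50 = 0.2143 A
P_R1 = I_R1² × R1 = (0.2143)² × 50 = 2.296 W

Final answer: 2.296 W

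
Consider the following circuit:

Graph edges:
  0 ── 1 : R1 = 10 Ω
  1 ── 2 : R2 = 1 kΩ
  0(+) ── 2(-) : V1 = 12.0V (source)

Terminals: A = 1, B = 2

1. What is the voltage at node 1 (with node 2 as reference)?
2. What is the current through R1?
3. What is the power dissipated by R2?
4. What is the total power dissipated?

Nodal analysis, taking node 2 as the 0 V reference.
Source V1 fixes V_0 = 12 V.
KCL at each unknown node (sum of currents leaving = 0; resistances in Ω):
  Node 1: (V_1 - 12)/10 + (V_1 - 0)/1000 = 0
Collecting terms: 0.101 × V_1 = 1.2  =>  V_1 = 11.88 V
Part 1:
  Read off the nodal solution: V_1 = 11.88 V
Part 2:
  I_R1 = (V_0 - V_1)/R1 = (12 - 11.88)/10 = 0.01188 A
  Magnitude: I_R1 = 0.01188 A
Part 3:
  I_R2 = (V_1 - V_2)/R2 = (11.88 - 0)/1000 = 0.01188 A
  P_R2 = I_R2² × R2 = (0.01188)² × 1000 = 0.1412 W
Part 4:
  Power in each resistor, P = (ΔV)²/R:
    P_R1 = (12 - 11.88)²/10 = 0.001412 W
    P_R2 = (11.88 - 0)²/1000 = 0.1412 W
  P_total = P_R1 + P_R2 = 0.1426 W

Final answers:
1. V_1 = 11.88 V
2. I_R1 = 0.01188 A
3. P_R2 = 0.1412 W
4. P_total = 0.1426 W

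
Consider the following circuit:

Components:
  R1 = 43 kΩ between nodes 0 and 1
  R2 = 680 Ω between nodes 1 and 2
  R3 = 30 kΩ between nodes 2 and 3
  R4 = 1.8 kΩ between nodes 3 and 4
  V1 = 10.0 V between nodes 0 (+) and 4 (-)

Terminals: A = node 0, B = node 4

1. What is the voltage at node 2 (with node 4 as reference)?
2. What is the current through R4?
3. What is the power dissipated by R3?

Nodal analysis, taking node 4 as the 0 V reference.
Source V1 fixes V_0 = 10 V.
KCL at each unknown node (sum of currents leaving = 0; resistances in Ω):
  Node 1: (V_1 - 10)/43000 + (V_1 - V_2)/680 = 0
  Node 2: (V_2 - V_1)/680 + (V_2 - V_3)/30000 = 0
  Node 3: (V_3 - V_2)/30000 + (V_3 - 0)/1800 = 0
Collecting terms (coefficients in siemens):
  0.001494·V_1 - 0.001471·V_2 = 0.0002326
  0.001504·V_2 - 0.001471·V_1 - 0.00003333·V_3 = 0
  0.0005889·V_3 - 0.00003333·V_2 = 0
Solving these 3 simultaneous equations (Gaussian elimination) gives:
  V_1 = 4.303 V, V_2 = 4.213 V, V_3 = 0.2385 V
Part 1:
  Read off the nodal solution: V_2 = 4.213 V
Part 2:
  I_R4 = (V_3 - V_4)/R4 = (0.2385 - 0)/1800 = 0.0001325 A
  Magnitude: I_R4 = 0.0001325 A
Part 3:
  I_R3 = (V_2 - V_3)/R3 = (4.213 - 0.2385)/30000 = 0.0001325 A
  P_R3 = I_R3² × R3 = (0.0001325)² × 30000 = 0.0005266 W

Final answers:
1. V_2 = 4.213 V
2. I_R4 = 0.0001325 A
3. P_R3 = 0.0005266 W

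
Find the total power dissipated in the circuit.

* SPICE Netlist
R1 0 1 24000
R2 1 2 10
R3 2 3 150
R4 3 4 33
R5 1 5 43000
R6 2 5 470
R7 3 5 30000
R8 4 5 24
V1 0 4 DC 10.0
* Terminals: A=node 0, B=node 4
Nodal analysis, taking node 4 as the 0 V reference.
Source V1 fixes V_0 = 10 V.
KCL at each unknown node (sum of currents leaving = 0; resistances in Ω):
  Node 1: (V_1 - 10)/24000 + (V_1 - V_2)/10 + (V_1 - V_5)/43000 = 0
  Node 2: (V_2 - V_1)/10 + (V_2 - V_3)/150 + (V_2 - V_5)/470 = 0
  Node 3: (V_3 - V_2)/150 + (V_3 - 0)/33 + (V_3 - V_5)/30000 = 0
  Node 5: (V_5 - V_1)/43000 + (V_5 - V_2)/470 + (V_5 - V_3)/30000 + (V_5 - 0)/24 = 0
Collecting terms (coefficients in siemens):
  0.1001·V_1 - 0.1·V_2 - 0.00002326·V_5 = 0.0004167
  0.1088·V_2 - 0.1·V_1 - 0.006667·V_3 - 0.002128·V_5 = 0
  0.037·V_3 - 0.006667·V_2 - 0.00003333·V_5 = 0
  0.04385·V_5 - 0.00002326·V_1 - 0.002128·V_2 - 0.00003333·V_3 = 0
Solving these 4 simultaneous equations (Gaussian elimination) gives:
  V_1 = 0.05927 V, V_2 = 0.05514 V, V_3 = 0.009936 V, V_5 = 0.002714 V
Power in each resistor, P = (ΔV)²/R:
  P_R1 = (10 - 0.05927)²/24000 = 0.004117 W
  P_R2 = (0.05927 - 0.05514)²/10 = 0.000001705 W
  P_R3 = (0.05514 - 0.009936)²/150 = 0.00001362 W
  P_R4 = (0.009936 - 0)²/33 = 0.000002992 W
  P_R5 = (0.05927 - 0.002714)²/43000 = 0.00000007438 W
  P_R6 = (0.05514 - 0.002714)²/470 = 0.000005847 W
  P_R7 = (0.009936 - 0.002714)²/30000 = 0.000000001739 W
  P_R8 = (0 - 0.002714)²/24 = 0.000000307 W
P_total = P_R1 + P_R2 + P_R3 + P_R4 + P_R5 + P_R6 + P_R7 + P_R8 = 0.004142 W

Final answer: 0.004142 W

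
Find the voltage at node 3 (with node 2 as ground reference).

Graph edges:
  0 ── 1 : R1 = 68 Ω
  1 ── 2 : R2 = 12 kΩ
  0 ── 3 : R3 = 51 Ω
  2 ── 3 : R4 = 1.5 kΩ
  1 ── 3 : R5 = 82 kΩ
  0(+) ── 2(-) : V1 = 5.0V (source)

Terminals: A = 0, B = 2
Nodal analysis, taking node 2 as the 0 V reference.
Source V1 fixes V_0 = 5 V.
KCL at each unknown node (sum of currents leaving = 0; resistances in Ω):
  Node 1: (V_1 - 5)/68 + (V_1 - 0)/12000 + (V_1 - V_3)/82000 = 0
  Node 3: (V_3 - 5)/51 + (V_3 - 0)/1500 + (V_3 - V_1)/82000 = 0
Collecting terms (coefficients in siemens):
  0.0148·V_1 - 0.0000122·V_3 = 0.07353
  0.02029·V_3 - 0.0000122·V_1 = 0.09804
Determinant D = (0.0148)(0.02029) - (-0.0000122)(-0.0000122) = 0.0003003
V_1 = [(0.07353)(0.02029) - (-0.0000122)(0.09804)]/D = 4.972 V
V_3 = [(0.0148)(0.09804) - (0.07353)(-0.0000122)]/D = 4.836 V
The requested potential is V_3 = 4.836 V.

Final answer: V_3 = 4.836 V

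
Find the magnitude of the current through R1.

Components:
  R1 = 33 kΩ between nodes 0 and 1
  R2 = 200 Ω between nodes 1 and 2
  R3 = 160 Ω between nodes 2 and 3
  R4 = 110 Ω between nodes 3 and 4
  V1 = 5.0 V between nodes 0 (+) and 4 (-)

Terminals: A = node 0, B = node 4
Nodal analysis, taking node 4 as the 0 V reference.
Source V1 fixes V_0 = 5 V.
KCL at each unknown node (sum of currents leaving = 0; resistances in Ω):
  Node 1: (V_1 - 5)/33000 + (V_1 - V_2)/200 = 0
  Node 2: (V_2 - V_1)/200 + (V_2 - V_3)/160 = 0
  Node 3: (V_3 - V_2)/160 + (V_3 - 0)/110 = 0
Collecting terms (coefficients in siemens):
  0.00503·V_1 - 0.005·V_2 = 0.0001515
  0.01125·V_2 - 0.005·V_1 - 0.00625·V_3 = 0
  0.01534·V_3 - 0.00625·V_2 = 0
Solving these 3 simultaneous equations (Gaussian elimination) gives:
  V_1 = 0.07021 V, V_2 = 0.04033 V, V_3 = 0.01643 V
I_R1 = (V_0 - V_1)/R1 = (5 - 0.07021)/33000 = 0.0001494 A
|I_R1| = 0.0001494 A

Final answer: |I_R1| = 0.0001494 A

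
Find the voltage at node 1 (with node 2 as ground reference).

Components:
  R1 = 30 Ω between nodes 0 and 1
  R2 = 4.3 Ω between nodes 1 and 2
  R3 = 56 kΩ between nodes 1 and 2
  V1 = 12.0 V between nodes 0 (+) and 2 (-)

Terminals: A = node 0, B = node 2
Nodal analysis, taking node 2 as the 0 V reference.
Source V1 fixes V_0 = 12 V.
KCL at each unknown node (sum of currents leaving = 0; resistances in Ω):
  Node 1: (V_1 - 12)/30 + (V_1 - 0)/4.3 + (V_1 - 0)/56000 = 0
Collecting terms: 0.2659 × V_1 = 0.4  =>  V_1 = 1.504 V
The requested potential is V_1 = 1.504 V.

Final answer: V_1 = 1.504 V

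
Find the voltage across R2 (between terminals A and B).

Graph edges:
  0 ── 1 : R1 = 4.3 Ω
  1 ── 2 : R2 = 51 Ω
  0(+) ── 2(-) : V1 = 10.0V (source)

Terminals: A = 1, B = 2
R1 and R2 are in series across V1 (node 0 → node 1 → node 2), and the output A–B is taken across R2, so this is a voltage divider.
Series current: I = V1/(R1 + R2) = 10/(4.3 + 51) = 10/55.3 = 0.1808 A
V_R2 = I × R2 = V1 × R2/(R1 + R2) = 10 × 51/55.3 = 9.222 V

Final answer: 9.222 V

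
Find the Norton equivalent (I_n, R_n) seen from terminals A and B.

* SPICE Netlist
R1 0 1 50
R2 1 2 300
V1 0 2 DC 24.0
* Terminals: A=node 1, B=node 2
Find the Thévenin equivalent first; then I_n = V_th/R_th and R_n = R_th.
Step 1 — V_th is the open-circuit voltage V_A - V_B (nothing connected across the terminals).
Nodal analysis, taking node 2 as the 0 V reference.
Source V1 fixes V_0 = 24 V.
KCL at each unknown node (sum of currents leaving = 0; resistances in Ω):
  Node 1: (V_1 - 24)/50 + (V_1 - 0)/300 = 0
Collecting terms: 0.02333 × V_1 = 0.48  =>  V_1 = 20.57 V
V_th = V_1 - V_2 = 20.57 - 0 = 20.57 V
Step 2 — R_th: zero the source — replace V1 by a short circuit (node 2 merges into node 0) — and find the resistance seen between A (node 1) and B (node 0).
Reduce the network between node 1 (A) and node 0 (B) by series/parallel combination:
  Rp1 = R1 ‖ R2 (parallel, both between nodes 0 and 1) = 1/(1/50 + 1/300) = 42.86 Ω
R_th = 42.86 Ω
I_n = V_th/R_th = 20.57/42.86 = 0.48 A, and R_n = R_th = 42.86 Ω

Final answer: I_n = 0.48 A, R_n = 42.86 Ω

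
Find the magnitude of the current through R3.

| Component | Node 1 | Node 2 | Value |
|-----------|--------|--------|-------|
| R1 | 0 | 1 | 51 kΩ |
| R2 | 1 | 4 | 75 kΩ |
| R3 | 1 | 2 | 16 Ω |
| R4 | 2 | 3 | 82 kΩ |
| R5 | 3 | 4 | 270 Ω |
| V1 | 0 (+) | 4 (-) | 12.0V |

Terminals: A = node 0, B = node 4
Nodal analysis, taking node 4 as the 0 V reference.
Source V1 fixes V_0 = 12 V.
KCL at each unknown node (sum of currents leaving = 0; resistances in Ω):
  Node 1: (V_1 - 12)/51000 + (V_1 - 0)/75000 + (V_1 - V_2)/16 = 0
  Node 2: (V_2 - V_1)/16 + (V_2 - V_3)/82000 = 0
  Node 3: (V_3 - V_2)/82000 + (V_3 - 0)/270 = 0
Collecting terms (coefficients in siemens):
  0.06253·V_1 - 0.0625·V_2 = 0.0002353
  0.06251·V_2 - 0.0625·V_1 - 0.0000122·V_3 = 0
  0.003716·V_3 - 0.0000122·V_2 = 0
Solving these 3 simultaneous equations (Gaussian elimination) gives:
  V_1 = 5.218 V, V_2 = 5.217 V, V_3 = 0.01712 V
I_R3 = (V_1 - V_2)/R3 = (5.218 - 5.217)/16 = 0.00006341 A
|I_R3| = 0.00006341 A

Final answer: |I_R3| = 6.341e-05 A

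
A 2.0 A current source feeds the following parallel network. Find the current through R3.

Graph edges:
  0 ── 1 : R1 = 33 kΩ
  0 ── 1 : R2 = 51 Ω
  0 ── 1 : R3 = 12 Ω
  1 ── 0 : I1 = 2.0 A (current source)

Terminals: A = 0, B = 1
All resistors sit directly between nodes 0 and 1, so they are in parallel and share one voltage V; the full source current 2 A splits among them.
1/R_par = 1/33000 + 1/51 + 1/12 = 0.103 S  =>  R_par = 9.711 Ω
V = I × R_par = 2 × 9.711 = 19.42 V
I_R3 = V/R3 = 19.42/12 = 1.619 A

Final answer: 1.619 A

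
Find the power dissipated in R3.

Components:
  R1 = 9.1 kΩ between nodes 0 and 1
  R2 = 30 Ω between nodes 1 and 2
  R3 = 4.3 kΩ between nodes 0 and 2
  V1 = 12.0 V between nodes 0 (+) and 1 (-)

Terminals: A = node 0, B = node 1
Nodal analysis, taking node 1 as the 0 V reference.
Source V1 fixes V_0 = 12 V.
KCL at each unknown node (sum of currents leaving = 0; resistances in Ω):
  Node 2: (V_2 - 0)/30 + (V_2 - 12)/4300 = 0
Collecting terms: 0.03357 × V_2 = 0.002791  =>  V_2 = 0.08314 V
I_R3 = (V_0 - V_2)/R3 = (12 - 0.08314)/4300 = 0.002771 A
P_R3 = I_R3² × R3 = (0.002771)² × 4300 = 0.03303 W

Final answer: 0.03303 W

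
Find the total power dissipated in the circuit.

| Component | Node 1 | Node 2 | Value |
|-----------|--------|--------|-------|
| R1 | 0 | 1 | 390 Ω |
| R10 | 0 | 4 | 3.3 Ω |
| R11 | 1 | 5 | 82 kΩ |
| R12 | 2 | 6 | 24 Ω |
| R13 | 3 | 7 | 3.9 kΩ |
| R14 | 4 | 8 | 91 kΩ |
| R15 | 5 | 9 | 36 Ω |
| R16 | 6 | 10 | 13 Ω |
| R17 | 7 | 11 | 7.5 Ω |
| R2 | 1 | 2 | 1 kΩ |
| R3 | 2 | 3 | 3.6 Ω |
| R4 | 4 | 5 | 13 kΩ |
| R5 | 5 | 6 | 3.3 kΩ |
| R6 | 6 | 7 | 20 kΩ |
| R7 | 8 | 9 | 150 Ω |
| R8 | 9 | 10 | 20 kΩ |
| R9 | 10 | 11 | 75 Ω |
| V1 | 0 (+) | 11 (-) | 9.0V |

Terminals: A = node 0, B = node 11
Nodal analysis, taking node 11 as the 0 V reference.
Source V1 fixes V_0 = 9 V.
KCL at each unknown node (sum of currents leaving = 0; resistances in Ω):
  Node 1: (V_1 - 9)/390 + (V_1 - V_2)/1000 + (V_1 - V_5)/82000 = 0
  Node 2: (V_2 - V_1)/1000 + (V_2 - V_3)/3.6 + (V_2 - V_6)/24 = 0
  Node 3: (V_3 - V_2)/3.6 + (V_3 - V_7)/3900 = 0
  Node 4: (V_4 - V_5)/13000 + (V_4 - 9)/3.3 + (V_4 - V_8)/91000 = 0
  Node 5: (V_5 - V_4)/13000 + (V_5 - V_6)/3300 + (V_5 - V_1)/82000 + (V_5 - V_9)/36 = 0
  Node 6: (V_6 - V_5)/3300 + (V_6 - V_7)/20000 + (V_6 - V_2)/24 + (V_6 - V_10)/13 = 0
  Node 7: (V_7 - V_6)/20000 + (V_7 - V_3)/3900 + (V_7 - 0)/7.5 = 0
  Node 8: (V_8 - V_9)/150 + (V_8 - V_4)/91000 = 0
  Node 9: (V_9 - V_8)/150 + (V_9 - V_10)/20000 + (V_9 - V_5)/36 = 0
  Node 10: (V_10 - V_9)/20000 + (V_10 - 0)/75 + (V_10 - V_6)/13 = 0
Collecting terms (coefficients in siemens):
  0.003576·V_1 - 0.001·V_2 - 0.0000122·V_5 = 0.02308
  0.3204·V_2 - 0.001·V_1 - 0.2778·V_3 - 0.04167·V_6 = 0
  0.278·V_3 - 0.2778·V_2 - 0.0002564·V_7 = 0
  0.3031·V_4 - 0.00007692·V_5 - 0.00001099·V_8 = 2.727
  0.02817·V_5 - 0.0000122·V_1 - 0.00007692·V_4 - 0.000303·V_6 - 0.02778·V_9 = 0
  0.1189·V_6 - 0.04167·V_2 - 0.000303·V_5 - 0.00005·V_7 - 0.07692·V_10 = 0
  0.1336·V_7 - 0.0002564·V_3 - 0.00005·V_6 = 0
  0.006678·V_8 - 0.00001099·V_4 - 0.006667·V_9 = 0
  0.03449·V_9 - 0.02778·V_5 - 0.006667·V_8 - 0.00005·V_10 = 0
  0.09031·V_10 - 0.07692·V_6 - 0.00005·V_9 = 0
Solving these 10 simultaneous equations (Gaussian elimination) gives:
  V_1 = 6.656 V, V_2 = 0.6995 V, V_3 = 0.6988 V, V_4 = 8.998 V
  V_5 = 2.353 V, V_6 = 0.5608 V, V_7 = 0.001551 V, V_8 = 2.363 V
  V_9 = 2.352 V, V_10 = 0.479 V
Power in each resistor, P = (ΔV)²/R:
  P_R1 = (9 - 6.656)²/390 = 0.01408 W
  P_R2 = (6.656 - 0.6995)²/1000 = 0.03548 W
  P_R3 = (0.6995 - 0.6988)²/3.6 = 0.0000001151 W
  P_R4 = (8.998 - 2.353)²/13000 = 0.003397 W
  P_R5 = (2.353 - 0.5608)²/3300 = 0.0009728 W
  P_R6 = (0.5608 - 0.001551)²/20000 = 0.00001564 W
  P_R7 = (2.363 - 2.352)²/150 = 0.0000007975 W
  P_R8 = (2.352 - 0.479)²/20000 = 0.0001754 W
  P_R9 = (0.479 - 0)²/75 = 0.003059 W
  P_R10 = (9 - 8.998)²/3.3 = 0.000001126 W
  P_R11 = (6.656 - 2.353)²/82000 = 0.0002259 W
  P_R12 = (0.6995 - 0.5608)²/24 = 0.0008013 W
  P_R13 = (0.6988 - 0.001551)²/3900 = 0.0001247 W
  P_R14 = (8.998 - 2.363)²/91000 = 0.0004838 W
  P_R15 = (2.353 - 2.352)²/36 = 0.00000001546 W
  P_R16 = (0.5608 - 0.479)²/13 = 0.0005148 W
  P_R17 = (0.001551 - 0)²/7.5 = 0.0000003206 W
P_total = P_R1 + P_R2 + P_R3 + P_R4 + P_R5 + P_R6 + P_R7 + P_R8 + P_R9 + P_R10 + P_R11 + P_R12 + P_R13 + P_R14 + P_R15 + P_R16 + P_R17 = 0.05934 W

Final answer: 0.05934 W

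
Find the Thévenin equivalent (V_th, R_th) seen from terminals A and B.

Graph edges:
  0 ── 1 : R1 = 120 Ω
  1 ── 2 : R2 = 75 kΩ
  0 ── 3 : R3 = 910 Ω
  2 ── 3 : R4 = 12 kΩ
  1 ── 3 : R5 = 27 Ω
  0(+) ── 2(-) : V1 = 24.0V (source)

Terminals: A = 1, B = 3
Step 1 — V_th is the open-circuit voltage V_A - V_B (nothing connected across the terminals).
Nodal analysis, taking node 2 as the 0 V reference.
Source V1 fixes V_0 = 24 V.
KCL at each unknown node (sum of currents leaving = 0; resistances in Ω):
  Node 1: (V_1 - 24)/120 + (V_1 - 0)/75000 + (V_1 - V_3)/27 = 0
  Node 3: (V_3 - 24)/910 + (V_3 - 0)/12000 + (V_3 - V_1)/27 = 0
Collecting terms (coefficients in siemens):
  0.04538·V_1 - 0.03704·V_3 = 0.2
  0.03822·V_3 - 0.03704·V_1 = 0.02637
Determinant D = (0.04538)(0.03822) - (-0.03704)(-0.03704) = 0.0003628
V_1 = [(0.2)(0.03822) - (-0.03704)(0.02637)]/D = 23.76 V
V_3 = [(0.04538)(0.02637) - (0.2)(-0.03704)]/D = 23.72 V
V_th = V_1 - V_3 = 23.76 - 23.72 = 0.04497 V
Step 2 — R_th: zero the source — replace V1 by a short circuit (node 2 merges into node 0) — and find the resistance seen between A (node 1) and B (node 3).
Reduce the network between node 1 (A) and node 3 (B) by series/parallel combination:
  Rp1 = R1 ‖ R2 (parallel, both between nodes 0 and 1) = 1/(1/120 + 1/75000) = 119.8 Ω
  Rp2 = R3 ‖ R4 (parallel, both between nodes 0 and 3) = 1/(1/910 + 1/12000) = 845.9 Ω
  Rs1 = Rp1 + Rp2 (series, joined only at node 0) = 119.8 + 845.9 = 965.7 Ω
  Rp3 = R5 ‖ Rs1 (parallel, both between nodes 1 and 3) = 1/(1/27 + 1/965.7) = 26.27 Ω
R_th = 26.27 Ω

Final answer: V_th = 0.04497 V, R_th = 26.27 Ω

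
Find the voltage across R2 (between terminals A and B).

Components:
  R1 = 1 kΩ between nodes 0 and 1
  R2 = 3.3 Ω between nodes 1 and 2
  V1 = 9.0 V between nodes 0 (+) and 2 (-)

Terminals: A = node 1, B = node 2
R1 and R2 are in series across V1 (node 0 → node 1 → node 2), and the output A–B is taken across R2, so this is a voltage divider.
Series current: I = V1/(R1 + R2) = 9/(1000 + 3.3) = 9/1003 = 0.00897 A
V_R2 = I × R2 = V1 × R2/(R1 + R2) = 9 × 3.3/1003 = 0.0296 V

Final answer: 0.0296 V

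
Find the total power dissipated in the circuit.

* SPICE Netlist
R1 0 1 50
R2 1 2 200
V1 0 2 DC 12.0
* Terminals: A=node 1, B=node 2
Nodal analysis, taking node 2 as the 0 V reference.
Source V1 fixes V_0 = 12 V.
KCL at each unknown node (sum of currents leaving = 0; resistances in Ω):
  Node 1: (V_1 - 12)/50 + (V_1 - 0)/200 = 0
Collecting terms: 0.025 × V_1 = 0.24  =>  V_1 = 9.6 V
Power in each resistor, P = (ΔV)²/R:
  P_R1 = (12 - 9.6)²/50 = 0.1152 W
  P_R2 = (9.6 - 0)²/200 = 0.4608 W
P_total = P_R1 + P_R2 = 0.576 W

Final answer: 0.576 W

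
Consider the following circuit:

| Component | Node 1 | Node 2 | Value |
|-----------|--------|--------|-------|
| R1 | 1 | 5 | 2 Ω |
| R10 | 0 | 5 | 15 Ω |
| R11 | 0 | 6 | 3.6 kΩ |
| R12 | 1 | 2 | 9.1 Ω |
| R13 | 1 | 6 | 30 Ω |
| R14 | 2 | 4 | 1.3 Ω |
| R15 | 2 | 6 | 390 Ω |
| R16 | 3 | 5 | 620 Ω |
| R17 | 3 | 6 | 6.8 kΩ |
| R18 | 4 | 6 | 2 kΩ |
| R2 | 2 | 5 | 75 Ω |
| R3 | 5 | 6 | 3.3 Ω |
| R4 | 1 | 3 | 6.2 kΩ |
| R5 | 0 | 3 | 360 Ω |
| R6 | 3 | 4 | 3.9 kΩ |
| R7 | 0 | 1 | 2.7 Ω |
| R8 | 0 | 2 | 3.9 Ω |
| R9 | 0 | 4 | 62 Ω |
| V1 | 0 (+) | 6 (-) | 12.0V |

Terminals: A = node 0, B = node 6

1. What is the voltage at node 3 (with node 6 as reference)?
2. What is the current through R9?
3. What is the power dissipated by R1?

Nodal analysis, taking node 6 as the 0 V reference.
Source V1 fixes V_0 = 12 V.
KCL at each unknown node (sum of currents leaving = 0; resistances in Ω):
  Node 1: (V_1 - V_5)/2 + (V_1 - V_3)/6200 + (V_1 - 12)/2.7 + (V_1 - V_2)/9.1 + (V_1 - 0)/30 = 0
  Node 2: (V_2 - V_5)/75 + (V_2 - 12)/3.9 + (V_2 - V_1)/9.1 + (V_2 - V_4)/1.3 + (V_2 - 0)/390 = 0
  Node 3: (V_3 - V_1)/6200 + (V_3 - 12)/360 + (V_3 - V_4)/3900 + (V_3 - V_5)/620 + (V_3 - 0)/6800 = 0
  Node 4: (V_4 - V_3)/3900 + (V_4 - 12)/62 + (V_4 - V_2)/1.3 + (V_4 - 0)/2000 = 0
  Node 5: (V_5 - V_1)/2 + (V_5 - V_2)/75 + (V_5 - 0)/3.3 + (V_5 - 12)/15 + (V_5 - V_3)/620 = 0
Collecting terms (coefficients in siemens):
  1.014·V_1 - 0.1099·V_2 - 0.0001613·V_3 - 0.5·V_5 = 4.444
  1.151·V_2 - 0.1099·V_1 - 0.7692·V_4 - 0.01333·V_5 = 3.077
  0.004955·V_3 - 0.0001613·V_1 - 0.0002564·V_4 - 0.001613·V_5 = 0.03333
  0.7861·V_4 - 0.7692·V_2 - 0.0002564·V_3 = 0.1935
  0.8846·V_5 - 0.5·V_1 - 0.01333·V_2 - 0.001613·V_3 = 0.8
Solving these 5 simultaneous equations (Gaussian elimination) gives:
  V_1 = 8.432 V, V_2 = 10.72 V, V_3 = 9.46 V, V_4 = 10.74 V
  V_5 = 5.849 V
Part 1:
  Read off the nodal solution: V_3 = 9.46 V
Part 2:
  I_R9 = (V_0 - V_4)/R9 = (12 - 10.74)/62 = 0.02038 A
  Magnitude: I_R9 = 0.02038 A
Part 3:
  I_R1 = (V_1 - V_5)/R1 = (8.432 - 5.849)/2 = 1.292 A
  P_R1 = I_R1² × R1 = (1.292)² × 2 = 3.337 W

Final answers:
1. V_3 = 9.46 V
2. I_R9 = 0.02038 A
3. P_R1 = 3.337 W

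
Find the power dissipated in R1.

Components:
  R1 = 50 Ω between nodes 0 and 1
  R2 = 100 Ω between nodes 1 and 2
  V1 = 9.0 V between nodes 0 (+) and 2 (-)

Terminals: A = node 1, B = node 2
Nodal analysis, taking node 2 as the 0 V reference.
Source V1 fixes V_0 = 9 V.
KCL at each unknown node (sum of currents leaving = 0; resistances in Ω):
  Node 1: (V_1 - 9)/50 + (V_1 - 0)/100 = 0
Collecting terms: 0.03 × V_1 = 0.18  =>  V_1 = 6 V
I_R1 = (V_0 - V_1)/R1 = (9 - 6)/50 = 0.06 A
P_R1 = I_R1² × R1 = (0.06)² × 50 = 0.18 W

Final answer: 0.18 W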